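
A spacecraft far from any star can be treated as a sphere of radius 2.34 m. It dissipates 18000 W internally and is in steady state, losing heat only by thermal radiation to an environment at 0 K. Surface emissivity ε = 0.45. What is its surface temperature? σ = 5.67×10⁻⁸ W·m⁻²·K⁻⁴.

T ≈ 318 K

Steady state: internal power = radiated power, P = εσA T⁴.
Radiating area A = 4πr² = 68.81 m².
T⁴ = P/(εσA) = 18000/(0.45·5.67×10⁻⁸·68.81) = 1.025×10¹⁰ K⁴.
T = (1.025×10¹⁰)^(1/4).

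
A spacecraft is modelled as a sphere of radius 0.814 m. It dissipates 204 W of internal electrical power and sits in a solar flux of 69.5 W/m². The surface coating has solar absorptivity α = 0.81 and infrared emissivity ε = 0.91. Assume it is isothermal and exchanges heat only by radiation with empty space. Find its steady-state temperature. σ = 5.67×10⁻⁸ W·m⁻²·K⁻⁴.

T ≈ 165 K

At steady state, absorbed solar power + internal power = radiated power.
Absorbed: α·S·A_cross = 0.81·69.5·2.082 = 117.2 W (cross-section πr²).
Total input = 117.2 + 204 = 321.2 W.
Radiated: εσ·A_surf·T⁴ with A_surf = 4πr² = 8.326 m².
T⁴ = 321.2/(0.91·5.67×10⁻⁸·8.326) = 7.476×10⁸ K⁴.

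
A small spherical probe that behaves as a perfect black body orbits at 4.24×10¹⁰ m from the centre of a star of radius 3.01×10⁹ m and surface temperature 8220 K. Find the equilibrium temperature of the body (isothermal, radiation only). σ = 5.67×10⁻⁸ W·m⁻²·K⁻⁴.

The star's surface emits σT_*⁴; at distance d the flux is S = σT_*⁴(R_*/d)².
S = 5.67×10⁻⁸·(8220)⁴·(3.01×10⁹/4.24×10¹⁰)² = 1.305×10⁶ W/m².
For an isothermal sphere T⁴ = (1−a)S/(4σ) = 5.752×10¹² K⁴.

T ≈ 1550 K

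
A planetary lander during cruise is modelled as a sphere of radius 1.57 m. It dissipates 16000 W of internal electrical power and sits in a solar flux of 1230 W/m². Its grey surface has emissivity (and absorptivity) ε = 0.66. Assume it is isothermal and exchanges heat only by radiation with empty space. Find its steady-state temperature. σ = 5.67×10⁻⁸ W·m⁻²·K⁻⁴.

At steady state, absorbed solar power + internal power = radiated power.
Absorbed: α·S·A_cross = 0.66·1230·7.744 = 6286 W (cross-section πr²).
Total input = 6286 + 16000 = 22290 W.
Radiated: εσ·A_surf·T⁴ with A_surf = 4πr² = 30.97 m².
T⁴ = 22290/(0.66·5.67×10⁻⁸·30.97) = 1.923×10¹⁰ K⁴.

T ≈ 372 K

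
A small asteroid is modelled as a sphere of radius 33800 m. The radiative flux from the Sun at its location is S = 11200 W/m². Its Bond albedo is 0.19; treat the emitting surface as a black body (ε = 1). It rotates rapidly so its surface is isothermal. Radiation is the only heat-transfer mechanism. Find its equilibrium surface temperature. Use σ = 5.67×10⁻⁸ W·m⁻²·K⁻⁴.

T ≈ 447 K

At equilibrium, absorbed power = emitted power.
Absorbing cross-section = πr² = 3.589×10⁹ m²; emitting surface = 4πr² = 1.436×10¹⁰ m² (ratio 4).
(1−a)S·A_cross = εσ·A_surf·T⁴  ⇒  T⁴ = (1−a)S/(4σ).
T⁴ = 0.810·11200/(4·5.67×10⁻⁸) = 4.000×10¹⁰ K⁴.
T = (4.000×10¹⁰)^(1/4).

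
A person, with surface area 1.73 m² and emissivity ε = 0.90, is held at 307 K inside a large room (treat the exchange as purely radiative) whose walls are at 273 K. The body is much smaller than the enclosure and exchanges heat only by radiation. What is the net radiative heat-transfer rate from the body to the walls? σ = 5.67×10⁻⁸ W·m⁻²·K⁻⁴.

For a small grey body in a large enclosure: P_net = εσA(T_body⁴ − T_wall⁴).
A = 1.73 m²; T_body⁴ − T_wall⁴ = 8.883×10⁹ − 5.555×10⁹ = 3.328×10⁹ K⁴.
|P_net| = 0.90·5.67×10⁻⁸·1.730·3.328×10⁹.

P_net ≈ 294 W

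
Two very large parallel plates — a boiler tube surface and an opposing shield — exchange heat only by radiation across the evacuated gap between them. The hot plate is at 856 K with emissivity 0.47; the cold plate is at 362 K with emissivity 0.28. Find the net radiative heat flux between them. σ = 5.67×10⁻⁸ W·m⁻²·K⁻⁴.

For two infinite grey parallel plates, q = σ(T₁⁴ − T₂⁴)/(1/ε₁ + 1/ε₂ − 1).
T₁⁴ − T₂⁴ = 5.369×10¹¹ − 1.717×10¹⁰ = 5.197×10¹¹ K⁴.
1/ε₁ + 1/ε₂ − 1 = 2.128 + 3.571 − 1 = 4.699.
q = 5.67×10⁻⁸ × 5.197×10¹¹ / 4.699.

q ≈ 6270 W/m²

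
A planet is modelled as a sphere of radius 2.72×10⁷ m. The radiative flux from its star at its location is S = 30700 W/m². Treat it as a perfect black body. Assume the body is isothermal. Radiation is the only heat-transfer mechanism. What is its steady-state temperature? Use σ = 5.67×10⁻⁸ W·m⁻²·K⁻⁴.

At equilibrium, absorbed power = emitted power.
Absorbing cross-section = πr² = 2.324×10¹⁵ m²; emitting surface = 4πr² = 9.297×10¹⁵ m² (ratio 4).
S·A_cross = εσ·A_surf·T⁴  ⇒  T⁴ = S/(4σ).
T⁴ = 1.00·30700/(4·5.67×10⁻⁸) = 1.354×10¹¹ K⁴.
T = (1.354×10¹¹)^(1/4).

T ≈ 607 K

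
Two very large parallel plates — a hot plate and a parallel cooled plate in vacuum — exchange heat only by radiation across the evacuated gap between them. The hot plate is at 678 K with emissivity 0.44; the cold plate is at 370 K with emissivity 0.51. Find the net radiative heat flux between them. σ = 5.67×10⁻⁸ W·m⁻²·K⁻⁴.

q ≈ 3380 W/m²

For two infinite grey parallel plates, q = σ(T₁⁴ − T₂⁴)/(1/ε₁ + 1/ε₂ − 1).
T₁⁴ − T₂⁴ = 2.113×10¹¹ − 1.874×10¹⁰ = 1.926×10¹¹ K⁴.
1/ε₁ + 1/ε₂ − 1 = 2.273 + 1.961 − 1 = 3.234.
q = 5.67×10⁻⁸ × 1.926×10¹¹ / 3.234.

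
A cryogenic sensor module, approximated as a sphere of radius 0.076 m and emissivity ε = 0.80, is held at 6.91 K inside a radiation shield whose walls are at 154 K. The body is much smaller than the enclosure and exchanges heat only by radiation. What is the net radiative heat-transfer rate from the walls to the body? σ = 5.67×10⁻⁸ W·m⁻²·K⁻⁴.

P_net ≈ 1.85 W

For a small grey body in a large enclosure: P_net = εσA(T_body⁴ − T_wall⁴).
A = 4πr² = 0.07258 m²; T_body⁴ − T_wall⁴ = 2280 − 5.624×10⁸ = -5.624×10⁸ K⁴.
|P_net| = 0.80·5.67×10⁻⁸·0.07258·5.624×10⁸.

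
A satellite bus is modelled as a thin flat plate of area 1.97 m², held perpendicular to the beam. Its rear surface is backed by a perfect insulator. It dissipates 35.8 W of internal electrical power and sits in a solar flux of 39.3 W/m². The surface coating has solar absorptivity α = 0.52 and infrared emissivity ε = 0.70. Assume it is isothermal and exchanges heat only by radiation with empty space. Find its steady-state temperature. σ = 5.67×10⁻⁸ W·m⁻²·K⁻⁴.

At steady state, absorbed solar power + internal power = radiated power.
Absorbed: α·S·A_cross = 0.52·39.3·1.970 = 40.26 W (cross-section A).
Total input = 40.26 + 35.8 = 76.06 W.
Radiated: εσ·A_surf·T⁴ with A_surf = A = 1.970 m².
T⁴ = 76.06/(0.70·5.67×10⁻⁸·1.970) = 9.728×10⁸ K⁴.

T ≈ 177 K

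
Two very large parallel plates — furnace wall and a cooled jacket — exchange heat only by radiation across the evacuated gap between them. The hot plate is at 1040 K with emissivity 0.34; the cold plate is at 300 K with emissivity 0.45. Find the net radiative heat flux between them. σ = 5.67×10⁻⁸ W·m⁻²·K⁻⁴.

q ≈ 15800 W/m²

For two infinite grey parallel plates, q = σ(T₁⁴ − T₂⁴)/(1/ε₁ + 1/ε₂ − 1).
T₁⁴ − T₂⁴ = 1.170×10¹² − 8.100×10⁹ = 1.162×10¹² K⁴.
1/ε₁ + 1/ε₂ − 1 = 2.941 + 2.222 − 1 = 4.163.
q = 5.67×10⁻⁸ × 1.162×10¹² / 4.163.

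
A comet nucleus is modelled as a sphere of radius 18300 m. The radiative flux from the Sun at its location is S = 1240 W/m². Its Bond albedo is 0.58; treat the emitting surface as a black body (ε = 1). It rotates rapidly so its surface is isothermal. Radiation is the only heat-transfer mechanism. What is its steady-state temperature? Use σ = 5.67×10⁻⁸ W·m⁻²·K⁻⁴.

T ≈ 219 K

At equilibrium, absorbed power = emitted power.
Absorbing cross-section = πr² = 1.052×10⁹ m²; emitting surface = 4πr² = 4.208×10⁹ m² (ratio 4).
(1−a)S·A_cross = εσ·A_surf·T⁴  ⇒  T⁴ = (1−a)S/(4σ).
T⁴ = 0.420·1240/(4·5.67×10⁻⁸) = 2.296×10⁹ K⁴.
T = (2.296×10⁹)^(1/4).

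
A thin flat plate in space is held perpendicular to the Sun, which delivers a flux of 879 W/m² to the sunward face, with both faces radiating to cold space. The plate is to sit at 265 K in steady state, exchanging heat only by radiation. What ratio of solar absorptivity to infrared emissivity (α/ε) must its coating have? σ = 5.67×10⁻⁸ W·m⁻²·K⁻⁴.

α/ε ≈ 0.636

Balance: αS·A = εσ·2A·T⁴ ⇒ α/ε = 2σT⁴/S.
α/ε = 2·5.67×10⁻⁸·(265)⁴/879 = 2·5.67×10⁻⁸·4.932×10⁹/879.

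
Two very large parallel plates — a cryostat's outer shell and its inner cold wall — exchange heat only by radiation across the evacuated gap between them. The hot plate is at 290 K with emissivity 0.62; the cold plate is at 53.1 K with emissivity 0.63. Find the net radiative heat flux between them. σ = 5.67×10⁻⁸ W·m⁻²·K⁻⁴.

q ≈ 182 W/m²

For two infinite grey parallel plates, q = σ(T₁⁴ − T₂⁴)/(1/ε₁ + 1/ε₂ − 1).
T₁⁴ − T₂⁴ = 7.073×10⁹ − 7.950×10⁶ = 7.065×10⁹ K⁴.
1/ε₁ + 1/ε₂ − 1 = 1.613 + 1.587 − 1 = 2.200.
q = 5.67×10⁻⁸ × 7.065×10⁹ / 2.200.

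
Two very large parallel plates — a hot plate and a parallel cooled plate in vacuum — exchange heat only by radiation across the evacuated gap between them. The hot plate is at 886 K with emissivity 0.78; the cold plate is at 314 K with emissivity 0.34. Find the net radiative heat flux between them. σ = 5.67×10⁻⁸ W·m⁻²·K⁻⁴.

For two infinite grey parallel plates, q = σ(T₁⁴ − T₂⁴)/(1/ε₁ + 1/ε₂ − 1).
T₁⁴ − T₂⁴ = 6.162×10¹¹ − 9.721×10⁹ = 6.065×10¹¹ K⁴.
1/ε₁ + 1/ε₂ − 1 = 1.282 + 2.941 − 1 = 3.223.
q = 5.67×10⁻⁸ × 6.065×10¹¹ / 3.223.

q ≈ 10700 W/m²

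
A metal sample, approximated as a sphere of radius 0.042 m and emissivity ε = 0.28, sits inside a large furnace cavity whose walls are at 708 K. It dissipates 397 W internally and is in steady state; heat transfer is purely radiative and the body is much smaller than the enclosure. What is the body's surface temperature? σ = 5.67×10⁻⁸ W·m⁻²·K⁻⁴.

For a small grey body in a large enclosure, net radiated power = εσA(T⁴ − T_w⁴).
Steady state: P = εσA(T⁴ − T_w⁴) with A = 4πr² = 0.02217 m².
T⁴ = P/(εσA) + T_w⁴ = 397/(0.28·5.67×10⁻⁸·0.02217) + (708)⁴
    = 1.128×10¹² + 2.513×10¹¹ = 1.379×10¹² K⁴.

T ≈ 1080 K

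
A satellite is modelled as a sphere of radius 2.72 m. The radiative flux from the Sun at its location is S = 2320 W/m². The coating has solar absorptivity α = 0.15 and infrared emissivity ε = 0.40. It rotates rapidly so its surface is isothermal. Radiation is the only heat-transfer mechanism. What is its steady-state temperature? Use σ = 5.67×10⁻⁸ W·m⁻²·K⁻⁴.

At equilibrium, absorbed power = emitted power.
Absorbing cross-section = πr² = 23.24 m²; emitting surface = 4πr² = 92.97 m² (ratio 4).
αS·A_cross = εσ·A_surf·T⁴  ⇒  T⁴ = αS/(ε·4σ).
T⁴ = 0.150·2320/(0.40·4·5.67×10⁻⁸) = 3.836×10⁹ K⁴.
T = (3.836×10⁹)^(1/4).

T ≈ 249 K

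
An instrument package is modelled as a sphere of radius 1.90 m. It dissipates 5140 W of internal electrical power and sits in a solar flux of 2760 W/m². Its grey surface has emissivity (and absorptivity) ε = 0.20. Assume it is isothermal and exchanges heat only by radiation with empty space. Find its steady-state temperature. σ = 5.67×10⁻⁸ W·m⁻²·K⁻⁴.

At steady state, absorbed solar power + internal power = radiated power.
Absorbed: α·S·A_cross = 0.20·2760·11.34 = 6260 W (cross-section πr²).
Total input = 6260 + 5140 = 11400 W.
Radiated: εσ·A_surf·T⁴ with A_surf = 4πr² = 45.36 m².
T⁴ = 11400/(0.20·5.67×10⁻⁸·45.36) = 2.216×10¹⁰ K⁴.

T ≈ 386 K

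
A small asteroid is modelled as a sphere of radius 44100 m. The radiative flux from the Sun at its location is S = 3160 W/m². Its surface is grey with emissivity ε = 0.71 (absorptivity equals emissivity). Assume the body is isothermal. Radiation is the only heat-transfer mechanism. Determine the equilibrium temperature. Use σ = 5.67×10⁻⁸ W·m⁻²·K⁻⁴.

T ≈ 344 K

At equilibrium, absorbed power = emitted power.
Absorbing cross-section = πr² = 6.110×10⁹ m²; emitting surface = 4πr² = 2.444×10¹⁰ m² (ratio 4).
εS·A_cross = εσ·A_surf·T⁴  ⇒  T⁴ = S/(4σ)   (ε cancels).
T⁴ = 3160/(4·5.67×10⁻⁸) = 1.393×10¹⁰ K⁴.
T = (1.393×10¹⁰)^(1/4).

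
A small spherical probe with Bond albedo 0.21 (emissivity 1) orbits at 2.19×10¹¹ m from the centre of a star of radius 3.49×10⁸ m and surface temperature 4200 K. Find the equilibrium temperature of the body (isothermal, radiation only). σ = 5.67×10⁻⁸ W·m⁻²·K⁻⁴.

The star's surface emits σT_*⁴; at distance d the flux is S = σT_*⁴(R_*/d)².
S = 5.67×10⁻⁸·(4200)⁴·(3.49×10⁸/2.19×10¹¹)² = 44.81 W/m².
For an isothermal sphere T⁴ = (1−a)S/(4σ) = 1.561×10⁸ K⁴.

T ≈ 112 K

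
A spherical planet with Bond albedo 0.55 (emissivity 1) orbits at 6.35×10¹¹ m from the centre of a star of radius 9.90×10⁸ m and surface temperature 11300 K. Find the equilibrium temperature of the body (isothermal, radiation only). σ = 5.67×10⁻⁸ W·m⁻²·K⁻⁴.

T ≈ 258 K

The star's surface emits σT_*⁴; at distance d the flux is S = σT_*⁴(R_*/d)².
S = 5.67×10⁻⁸·(11300)⁴·(9.90×10⁸/6.35×10¹¹)² = 2247 W/m².
For an isothermal sphere T⁴ = (1−a)S/(4σ) = 4.459×10⁹ K⁴.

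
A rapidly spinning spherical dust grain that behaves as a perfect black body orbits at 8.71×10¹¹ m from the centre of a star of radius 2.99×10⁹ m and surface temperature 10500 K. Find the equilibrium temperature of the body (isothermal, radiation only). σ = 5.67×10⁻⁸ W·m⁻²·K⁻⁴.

The star's surface emits σT_*⁴; at distance d the flux is S = σT_*⁴(R_*/d)².
S = 5.67×10⁻⁸·(10500)⁴·(2.99×10⁹/8.71×10¹¹)² = 8122 W/m².
For an isothermal sphere T⁴ = (1−a)S/(4σ) = 3.581×10¹⁰ K⁴.

T ≈ 435 K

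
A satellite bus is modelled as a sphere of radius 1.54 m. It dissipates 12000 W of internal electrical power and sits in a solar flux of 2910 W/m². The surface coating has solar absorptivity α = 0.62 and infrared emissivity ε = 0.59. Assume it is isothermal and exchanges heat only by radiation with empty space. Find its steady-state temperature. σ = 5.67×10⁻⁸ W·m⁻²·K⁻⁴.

T ≈ 400 K

At steady state, absorbed solar power + internal power = radiated power.
Absorbed: α·S·A_cross = 0.62·2910·7.451 = 13440 W (cross-section πr²).
Total input = 13440 + 12000 = 25440 W.
Radiated: εσ·A_surf·T⁴ with A_surf = 4πr² = 29.80 m².
T⁴ = 25440/(0.59·5.67×10⁻⁸·29.80) = 2.552×10¹⁰ K⁴.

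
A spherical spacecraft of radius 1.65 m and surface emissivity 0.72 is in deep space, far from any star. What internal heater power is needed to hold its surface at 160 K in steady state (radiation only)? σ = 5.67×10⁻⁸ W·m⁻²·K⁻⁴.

P = εσ·4πr²·T⁴.
4πr² = 34.21 m²; T⁴ = 6.554×10⁸ K⁴.
P = 0.72·5.67×10⁻⁸·34.21·6.554×10⁸.

P ≈ 915 W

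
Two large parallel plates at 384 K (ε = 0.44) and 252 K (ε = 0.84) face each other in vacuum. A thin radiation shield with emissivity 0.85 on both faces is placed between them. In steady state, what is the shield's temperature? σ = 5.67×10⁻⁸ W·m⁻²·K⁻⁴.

T_s ≈ 319 K

In steady state the net flux on the hot side equals that on the cold side.
σ(T₁⁴−T_s⁴)/D₁ = σ(T_s⁴−T₂⁴)/D₂, with D₁ = 1/ε₁+1/ε_s−1 = 2.449, D₂ = 1/ε_s+1/ε₂−1 = 1.367.
Solve for T_s⁴: T_s⁴ = (D₂·T₁⁴ + D₁·T₂⁴)/(D₁+D₂) = 1.038×10¹⁰ K⁴.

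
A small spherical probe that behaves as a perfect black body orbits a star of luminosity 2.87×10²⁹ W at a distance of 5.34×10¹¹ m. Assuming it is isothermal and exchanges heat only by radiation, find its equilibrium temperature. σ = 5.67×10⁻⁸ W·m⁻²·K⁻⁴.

First find the stellar flux at distance d: S = L/(4πd²) = 2.87×10²⁹/(4π·(5.34×10¹¹)²) = 80090 W/m².
For an isothermal sphere, absorbed (1−a)S·πr² = emitted σ·4πr²·T⁴, so T⁴ = (1−a)S/(4σ).
T⁴ = 1.00·80090/(4·5.67×10⁻⁸) = 3.531×10¹¹ K⁴.

T ≈ 771 K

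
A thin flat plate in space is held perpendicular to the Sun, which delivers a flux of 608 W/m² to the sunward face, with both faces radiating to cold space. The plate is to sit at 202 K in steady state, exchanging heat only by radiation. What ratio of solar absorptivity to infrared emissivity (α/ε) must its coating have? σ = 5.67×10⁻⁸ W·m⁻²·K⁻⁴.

Balance: αS·A = εσ·2A·T⁴ ⇒ α/ε = 2σT⁴/S.
α/ε = 2·5.67×10⁻⁸·(202)⁴/608 = 2·5.67×10⁻⁸·1.665×10⁹/608.

α/ε ≈ 0.311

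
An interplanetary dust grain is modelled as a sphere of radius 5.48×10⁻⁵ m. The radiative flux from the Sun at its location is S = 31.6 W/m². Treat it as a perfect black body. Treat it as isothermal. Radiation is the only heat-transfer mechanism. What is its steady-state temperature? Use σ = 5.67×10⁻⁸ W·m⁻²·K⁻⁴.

T ≈ 109 K

At equilibrium, absorbed power = emitted power.
Absorbing cross-section = πr² = 9.434×10⁻⁹ m²; emitting surface = 4πr² = 3.774×10⁻⁸ m² (ratio 4).
S·A_cross = εσ·A_surf·T⁴  ⇒  T⁴ = S/(4σ).
T⁴ = 1.00·31.6/(4·5.67×10⁻⁸) = 1.393×10⁸ K⁴.
T = (1.393×10⁸)^(1/4).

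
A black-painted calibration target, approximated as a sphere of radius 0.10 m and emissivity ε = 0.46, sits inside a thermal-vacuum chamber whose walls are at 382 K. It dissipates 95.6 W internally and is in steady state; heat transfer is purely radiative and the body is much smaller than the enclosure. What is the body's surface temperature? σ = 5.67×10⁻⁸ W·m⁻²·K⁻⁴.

T ≈ 474 K

For a small grey body in a large enclosure, net radiated power = εσA(T⁴ − T_w⁴).
Steady state: P = εσA(T⁴ − T_w⁴) with A = 4πr² = 0.1257 m².
T⁴ = P/(εσA) + T_w⁴ = 95.6/(0.46·5.67×10⁻⁸·0.1257) + (382)⁴
    = 2.917×10¹⁰ + 2.129×10¹⁰ = 5.046×10¹⁰ K⁴.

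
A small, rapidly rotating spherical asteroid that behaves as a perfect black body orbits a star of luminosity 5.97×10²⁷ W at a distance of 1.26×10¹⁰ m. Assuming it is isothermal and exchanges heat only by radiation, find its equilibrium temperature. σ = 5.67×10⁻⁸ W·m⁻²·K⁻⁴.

T ≈ 1910 K

First find the stellar flux at distance d: S = L/(4πd²) = 5.97×10²⁷/(4π·(1.26×10¹⁰)²) = 2.992×10⁶ W/m².
For an isothermal sphere, absorbed (1−a)S·πr² = emitted σ·4πr²·T⁴, so T⁴ = (1−a)S/(4σ).
T⁴ = 1.00·2.992×10⁶/(4·5.67×10⁻⁸) = 1.319×10¹³ K⁴.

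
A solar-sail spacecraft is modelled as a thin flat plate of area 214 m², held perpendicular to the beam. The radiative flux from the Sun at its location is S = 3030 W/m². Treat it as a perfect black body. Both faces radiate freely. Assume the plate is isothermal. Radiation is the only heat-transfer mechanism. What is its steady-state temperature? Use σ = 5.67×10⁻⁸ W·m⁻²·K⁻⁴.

At equilibrium, absorbed power = emitted power.
Absorbing cross-section = A = 214.0 m²; emitting surface = 2A = 428.0 m² (ratio 2).
S·A_cross = εσ·A_surf·T⁴  ⇒  T⁴ = S/(2σ).
T⁴ = 1.00·3030/(2·5.67×10⁻⁸) = 2.672×10¹⁰ K⁴.
T = (2.672×10¹⁰)^(1/4).

T ≈ 404 K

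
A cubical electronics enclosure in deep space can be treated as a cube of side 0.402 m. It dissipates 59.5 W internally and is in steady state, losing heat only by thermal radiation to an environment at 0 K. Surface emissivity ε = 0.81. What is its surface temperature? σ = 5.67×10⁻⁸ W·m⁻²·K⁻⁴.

Steady state: internal power = radiated power, P = εσA T⁴.
Radiating area A = 6L² = 0.9696 m².
T⁴ = P/(εσA) = 59.5/(0.81·5.67×10⁻⁸·0.9696) = 1.336×10⁹ K⁴.
T = (1.336×10⁹)^(1/4).

T ≈ 191 K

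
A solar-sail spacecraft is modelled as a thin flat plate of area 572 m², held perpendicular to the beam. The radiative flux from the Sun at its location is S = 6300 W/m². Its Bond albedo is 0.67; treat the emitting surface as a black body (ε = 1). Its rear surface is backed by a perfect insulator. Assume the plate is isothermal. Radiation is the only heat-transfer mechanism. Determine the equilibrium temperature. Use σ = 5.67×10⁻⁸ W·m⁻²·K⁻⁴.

T ≈ 438 K

At equilibrium, absorbed power = emitted power.
Absorbing cross-section = A = 572.0 m²; emitting surface = A = 572.0 m² (ratio 1).
(1−a)S·A_cross = εσ·A_surf·T⁴  ⇒  T⁴ = (1−a)S/(1σ).
T⁴ = 0.330·6300/(1·5.67×10⁻⁸) = 3.667×10¹⁰ K⁴.
T = (3.667×10¹⁰)^(1/4).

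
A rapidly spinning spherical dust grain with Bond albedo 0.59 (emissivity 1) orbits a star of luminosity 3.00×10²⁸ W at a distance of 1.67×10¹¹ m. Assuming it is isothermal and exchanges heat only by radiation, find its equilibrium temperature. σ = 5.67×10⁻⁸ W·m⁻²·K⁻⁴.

First find the stellar flux at distance d: S = L/(4πd²) = 3.00×10²⁸/(4π·(1.67×10¹¹)²) = 85600 W/m².
For an isothermal sphere, absorbed (1−a)S·πr² = emitted σ·4πr²·T⁴, so T⁴ = (1−a)S/(4σ).
T⁴ = 0.410·85600/(4·5.67×10⁻⁸) = 1.547×10¹¹ K⁴.

T ≈ 627 K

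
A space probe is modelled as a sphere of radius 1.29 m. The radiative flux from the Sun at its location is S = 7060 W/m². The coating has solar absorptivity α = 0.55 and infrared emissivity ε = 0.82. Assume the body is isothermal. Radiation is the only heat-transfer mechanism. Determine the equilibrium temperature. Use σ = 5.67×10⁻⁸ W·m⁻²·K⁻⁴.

At equilibrium, absorbed power = emitted power.
Absorbing cross-section = πr² = 5.228 m²; emitting surface = 4πr² = 20.91 m² (ratio 4).
αS·A_cross = εσ·A_surf·T⁴  ⇒  T⁴ = αS/(ε·4σ).
T⁴ = 0.550·7060/(0.82·4·5.67×10⁻⁸) = 2.088×10¹⁰ K⁴.
T = (2.088×10¹⁰)^(1/4).

T ≈ 380 K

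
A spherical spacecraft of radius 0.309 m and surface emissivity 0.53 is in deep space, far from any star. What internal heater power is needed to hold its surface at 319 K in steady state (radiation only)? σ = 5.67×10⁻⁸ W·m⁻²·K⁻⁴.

P = εσ·4πr²·T⁴.
4πr² = 1.200 m²; T⁴ = 1.036×10¹⁰ K⁴.
P = 0.53·5.67×10⁻⁸·1.200·1.036×10¹⁰.

P ≈ 373 W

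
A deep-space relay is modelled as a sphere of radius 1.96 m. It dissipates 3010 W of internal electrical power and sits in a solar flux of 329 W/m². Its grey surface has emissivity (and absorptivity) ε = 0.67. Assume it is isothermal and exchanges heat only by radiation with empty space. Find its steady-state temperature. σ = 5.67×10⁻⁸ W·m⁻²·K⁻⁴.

T ≈ 236 K

At steady state, absorbed solar power + internal power = radiated power.
Absorbed: α·S·A_cross = 0.67·329·12.07 = 2660 W (cross-section πr²).
Total input = 2660 + 3010 = 5670 W.
Radiated: εσ·A_surf·T⁴ with A_surf = 4πr² = 48.27 m².
T⁴ = 5670/(0.67·5.67×10⁻⁸·48.27) = 3.092×10⁹ K⁴.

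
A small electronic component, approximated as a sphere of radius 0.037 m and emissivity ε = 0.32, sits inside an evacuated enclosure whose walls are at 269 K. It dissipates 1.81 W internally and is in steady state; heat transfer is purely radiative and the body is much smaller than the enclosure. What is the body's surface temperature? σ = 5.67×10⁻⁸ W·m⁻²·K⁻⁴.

For a small grey body in a large enclosure, net radiated power = εσA(T⁴ − T_w⁴).
Steady state: P = εσA(T⁴ − T_w⁴) with A = 4πr² = 0.01720 m².
T⁴ = P/(εσA) + T_w⁴ = 1.81/(0.32·5.67×10⁻⁸·0.01720) + (269)⁴
    = 5.799×10⁹ + 5.236×10⁹ = 1.103×10¹⁰ K⁴.

T ≈ 324 K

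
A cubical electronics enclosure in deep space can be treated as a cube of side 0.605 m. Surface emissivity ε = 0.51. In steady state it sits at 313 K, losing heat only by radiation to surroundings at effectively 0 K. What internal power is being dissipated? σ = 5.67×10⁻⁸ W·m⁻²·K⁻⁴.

P ≈ 610 W

Steady state: P = εσA T⁴.
A = 6L² = 2.196 m²; T⁴ = (313)⁴ = 9.598×10⁹ K⁴.
P = 0.51 × 5.67×10⁻⁸ × 2.196 × 9.598×10⁹.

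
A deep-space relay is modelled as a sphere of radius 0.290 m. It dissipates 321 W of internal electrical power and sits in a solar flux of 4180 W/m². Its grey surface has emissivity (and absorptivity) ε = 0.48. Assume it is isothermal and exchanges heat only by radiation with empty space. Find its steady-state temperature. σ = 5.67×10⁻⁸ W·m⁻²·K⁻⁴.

At steady state, absorbed solar power + internal power = radiated power.
Absorbed: α·S·A_cross = 0.48·4180·0.2642 = 530.1 W (cross-section πr²).
Total input = 530.1 + 321 = 851.1 W.
Radiated: εσ·A_surf·T⁴ with A_surf = 4πr² = 1.057 m².
T⁴ = 851.1/(0.48·5.67×10⁻⁸·1.057) = 2.959×10¹⁰ K⁴.

T ≈ 415 K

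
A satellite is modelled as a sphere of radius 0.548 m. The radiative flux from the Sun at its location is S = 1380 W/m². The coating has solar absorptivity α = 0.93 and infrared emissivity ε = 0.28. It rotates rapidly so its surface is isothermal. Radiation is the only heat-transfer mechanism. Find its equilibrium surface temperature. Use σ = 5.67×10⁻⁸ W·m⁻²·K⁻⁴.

At equilibrium, absorbed power = emitted power.
Absorbing cross-section = πr² = 0.9434 m²; emitting surface = 4πr² = 3.774 m² (ratio 4).
αS·A_cross = εσ·A_surf·T⁴  ⇒  T⁴ = αS/(ε·4σ).
T⁴ = 0.930·1380/(0.28·4·5.67×10⁻⁸) = 2.021×10¹⁰ K⁴.
T = (2.021×10¹⁰)^(1/4).

T ≈ 377 K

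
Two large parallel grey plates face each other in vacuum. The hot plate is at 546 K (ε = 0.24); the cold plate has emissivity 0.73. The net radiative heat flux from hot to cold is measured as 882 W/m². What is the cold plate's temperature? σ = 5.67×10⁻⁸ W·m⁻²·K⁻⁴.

T₂ ≈ 368 K

q = σ(T₁⁴ − T₂⁴)/(1/ε₁ + 1/ε₂ − 1); denominator = 4.537.
T₂⁴ = T₁⁴ − q·(1/ε₁+1/ε₂−1)/σ = 8.887×10¹⁰ − 882·4.537/5.67×10⁻⁸
    = 1.830×10¹⁰ K⁴.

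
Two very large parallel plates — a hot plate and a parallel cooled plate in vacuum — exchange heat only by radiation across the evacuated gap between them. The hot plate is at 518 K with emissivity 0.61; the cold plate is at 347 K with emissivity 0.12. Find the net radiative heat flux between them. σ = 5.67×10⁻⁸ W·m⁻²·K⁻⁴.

q ≈ 363 W/m²

For two infinite grey parallel plates, q = σ(T₁⁴ − T₂⁴)/(1/ε₁ + 1/ε₂ − 1).
T₁⁴ − T₂⁴ = 7.200×10¹⁰ − 1.450×10¹⁰ = 5.750×10¹⁰ K⁴.
1/ε₁ + 1/ε₂ − 1 = 1.639 + 8.333 − 1 = 8.973.
q = 5.67×10⁻⁸ × 5.750×10¹⁰ / 8.973.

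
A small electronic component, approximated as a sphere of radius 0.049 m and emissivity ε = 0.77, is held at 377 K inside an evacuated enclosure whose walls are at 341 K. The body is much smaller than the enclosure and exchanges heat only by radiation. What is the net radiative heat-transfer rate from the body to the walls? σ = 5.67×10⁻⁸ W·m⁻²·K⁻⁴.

P_net ≈ 8.80 W

For a small grey body in a large enclosure: P_net = εσA(T_body⁴ − T_wall⁴).
A = 4πr² = 0.03017 m²; T_body⁴ − T_wall⁴ = 2.020×10¹⁰ − 1.352×10¹⁰ = 6.679×10⁹ K⁴.
|P_net| = 0.77·5.67×10⁻⁸·0.03017·6.679×10⁹.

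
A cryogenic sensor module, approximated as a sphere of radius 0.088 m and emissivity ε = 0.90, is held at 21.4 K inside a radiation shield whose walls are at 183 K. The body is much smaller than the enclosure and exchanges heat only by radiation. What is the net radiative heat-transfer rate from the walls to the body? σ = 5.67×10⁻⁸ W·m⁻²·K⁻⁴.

For a small grey body in a large enclosure: P_net = εσA(T_body⁴ − T_wall⁴).
A = 4πr² = 0.09731 m²; T_body⁴ − T_wall⁴ = 2.097×10⁵ − 1.122×10⁹ = -1.121×10⁹ K⁴.
|P_net| = 0.90·5.67×10⁻⁸·0.09731·1.121×10⁹.

P_net ≈ 5.57 W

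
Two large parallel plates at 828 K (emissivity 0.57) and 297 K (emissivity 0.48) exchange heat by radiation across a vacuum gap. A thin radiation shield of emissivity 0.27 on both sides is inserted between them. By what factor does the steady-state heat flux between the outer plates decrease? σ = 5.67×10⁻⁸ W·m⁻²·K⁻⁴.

factor ≈ 3.26

Without shield: q₀ = σΔ(T⁴)/(1/ε₁+1/ε₂−1) with denominator 2.838.
With shield the two gaps are in series; the resistances add: (1/ε₁+1/ε_s−1)+(1/ε_s+1/ε₂−1) = 4.458+4.787 = 9.245.
Heat-flux ratio q₀/q = 9.245/2.838.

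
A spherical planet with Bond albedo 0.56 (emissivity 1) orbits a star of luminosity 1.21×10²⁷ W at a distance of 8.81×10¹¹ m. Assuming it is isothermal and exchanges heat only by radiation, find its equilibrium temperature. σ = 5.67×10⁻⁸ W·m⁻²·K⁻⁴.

T ≈ 125 K

First find the stellar flux at distance d: S = L/(4πd²) = 1.21×10²⁷/(4π·(8.81×10¹¹)²) = 124.1 W/m².
For an isothermal sphere, absorbed (1−a)S·πr² = emitted σ·4πr²·T⁴, so T⁴ = (1−a)S/(4σ).
T⁴ = 0.440·124.1/(4·5.67×10⁻⁸) = 2.407×10⁸ K⁴.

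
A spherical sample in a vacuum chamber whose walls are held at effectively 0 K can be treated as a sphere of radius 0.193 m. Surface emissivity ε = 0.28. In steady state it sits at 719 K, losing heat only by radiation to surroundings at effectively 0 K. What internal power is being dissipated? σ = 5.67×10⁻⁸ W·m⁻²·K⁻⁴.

Steady state: P = εσA T⁴.
A = 4πr² = 0.4681 m²; T⁴ = (719)⁴ = 2.672×10¹¹ K⁴.
P = 0.28 × 5.67×10⁻⁸ × 0.4681 × 2.672×10¹¹.

P ≈ 1990 W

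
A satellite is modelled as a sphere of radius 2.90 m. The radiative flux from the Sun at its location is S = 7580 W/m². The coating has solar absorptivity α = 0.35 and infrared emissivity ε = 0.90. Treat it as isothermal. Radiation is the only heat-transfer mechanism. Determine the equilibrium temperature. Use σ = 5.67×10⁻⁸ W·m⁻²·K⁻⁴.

T ≈ 338 K

At equilibrium, absorbed power = emitted power.
Absorbing cross-section = πr² = 26.42 m²; emitting surface = 4πr² = 105.7 m² (ratio 4).
αS·A_cross = εσ·A_surf·T⁴  ⇒  T⁴ = αS/(ε·4σ).
T⁴ = 0.350·7580/(0.90·4·5.67×10⁻⁸) = 1.300×10¹⁰ K⁴.
T = (1.300×10¹⁰)^(1/4).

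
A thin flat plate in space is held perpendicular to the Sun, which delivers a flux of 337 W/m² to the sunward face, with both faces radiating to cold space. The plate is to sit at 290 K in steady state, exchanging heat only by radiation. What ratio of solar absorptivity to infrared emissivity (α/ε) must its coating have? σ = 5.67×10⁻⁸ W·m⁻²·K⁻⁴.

Balance: αS·A = εσ·2A·T⁴ ⇒ α/ε = 2σT⁴/S.
α/ε = 2·5.67×10⁻⁸·(290)⁴/337 = 2·5.67×10⁻⁸·7.073×10⁹/337.

α/ε ≈ 2.38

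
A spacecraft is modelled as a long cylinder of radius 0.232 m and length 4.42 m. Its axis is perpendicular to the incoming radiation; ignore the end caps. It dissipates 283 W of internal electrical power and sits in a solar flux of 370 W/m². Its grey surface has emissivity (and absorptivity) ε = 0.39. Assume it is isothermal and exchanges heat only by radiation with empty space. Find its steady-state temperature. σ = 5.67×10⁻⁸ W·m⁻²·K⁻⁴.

At steady state, absorbed solar power + internal power = radiated power.
Absorbed: α·S·A_cross = 0.39·370·2.051 = 295.9 W (cross-section 2rL).
Total input = 295.9 + 283 = 578.9 W.
Radiated: εσ·A_surf·T⁴ with A_surf = 2πrL = 6.443 m².
T⁴ = 578.9/(0.39·5.67×10⁻⁸·6.443) = 4.063×10⁹ K⁴.

T ≈ 252 K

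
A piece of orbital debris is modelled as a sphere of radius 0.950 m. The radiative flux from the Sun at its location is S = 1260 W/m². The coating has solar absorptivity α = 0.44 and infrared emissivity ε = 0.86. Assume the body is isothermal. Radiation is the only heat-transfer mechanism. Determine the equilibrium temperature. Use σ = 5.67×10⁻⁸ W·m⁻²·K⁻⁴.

T ≈ 231 K

At equilibrium, absorbed power = emitted power.
Absorbing cross-section = πr² = 2.835 m²; emitting surface = 4πr² = 11.34 m² (ratio 4).
αS·A_cross = εσ·A_surf·T⁴  ⇒  T⁴ = αS/(ε·4σ).
T⁴ = 0.440·1260/(0.86·4·5.67×10⁻⁸) = 2.842×10⁹ K⁴.
T = (2.842×10⁹)^(1/4).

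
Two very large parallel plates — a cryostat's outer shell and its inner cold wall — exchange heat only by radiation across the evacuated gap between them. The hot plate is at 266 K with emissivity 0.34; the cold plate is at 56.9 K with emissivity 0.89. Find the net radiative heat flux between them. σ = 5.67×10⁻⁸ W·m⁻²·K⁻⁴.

q ≈ 92.4 W/m²

For two infinite grey parallel plates, q = σ(T₁⁴ − T₂⁴)/(1/ε₁ + 1/ε₂ − 1).
T₁⁴ − T₂⁴ = 5.006×10⁹ − 1.048×10⁷ = 4.996×10⁹ K⁴.
1/ε₁ + 1/ε₂ − 1 = 2.941 + 1.124 − 1 = 3.065.
q = 5.67×10⁻⁸ × 4.996×10⁹ / 3.065.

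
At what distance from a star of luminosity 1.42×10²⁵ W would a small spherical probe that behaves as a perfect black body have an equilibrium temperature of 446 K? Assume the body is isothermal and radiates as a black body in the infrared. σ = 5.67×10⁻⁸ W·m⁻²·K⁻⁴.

d ≈ 1.12×10¹⁰ m

For an isothermal black-emitting sphere, (1−a)S·πr² = σ·4πr²·T⁴ ⇒ S = 4σT⁴/(1−a).
S = 4·5.67×10⁻⁸·(446)⁴/1.00 = 8974 W/m².
Flux falls as S = L/(4πd²), so d = √(L/(4πS)) = √(1.42×10²⁵/(4π·8974)).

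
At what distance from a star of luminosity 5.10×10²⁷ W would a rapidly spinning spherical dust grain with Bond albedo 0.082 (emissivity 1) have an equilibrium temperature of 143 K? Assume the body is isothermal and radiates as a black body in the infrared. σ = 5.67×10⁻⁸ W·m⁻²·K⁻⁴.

d ≈ 1.98×10¹² m

For an isothermal black-emitting sphere, (1−a)S·πr² = σ·4πr²·T⁴ ⇒ S = 4σT⁴/(1−a).
S = 4·5.67×10⁻⁸·(143)⁴/0.918 = 103.3 W/m².
Flux falls as S = L/(4πd²), so d = √(L/(4πS)) = √(5.10×10²⁷/(4π·103.3)).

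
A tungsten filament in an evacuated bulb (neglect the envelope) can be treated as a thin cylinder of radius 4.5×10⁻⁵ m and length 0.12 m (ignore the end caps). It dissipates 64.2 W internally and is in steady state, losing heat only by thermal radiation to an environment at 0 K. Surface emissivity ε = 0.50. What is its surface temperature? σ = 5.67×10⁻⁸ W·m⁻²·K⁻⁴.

T ≈ 2860 K

Steady state: internal power = radiated power, P = εσA T⁴.
Radiating area A = 2πrL = 3.393×10⁻⁵ m².
T⁴ = P/(εσA) = 64.2/(0.50·5.67×10⁻⁸·3.393×10⁻⁵) = 6.674×10¹³ K⁴.
T = (6.674×10¹³)^(1/4).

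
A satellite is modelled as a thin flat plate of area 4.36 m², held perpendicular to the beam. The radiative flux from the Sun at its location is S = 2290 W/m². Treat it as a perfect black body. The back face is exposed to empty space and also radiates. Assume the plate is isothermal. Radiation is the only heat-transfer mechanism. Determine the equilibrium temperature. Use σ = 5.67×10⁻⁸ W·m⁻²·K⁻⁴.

At equilibrium, absorbed power = emitted power.
Absorbing cross-section = A = 4.360 m²; emitting surface = 2A = 8.720 m² (ratio 2).
S·A_cross = εσ·A_surf·T⁴  ⇒  T⁴ = S/(2σ).
T⁴ = 1.00·2290/(2·5.67×10⁻⁸) = 2.019×10¹⁰ K⁴.
T = (2.019×10¹⁰)^(1/4).

T ≈ 377 K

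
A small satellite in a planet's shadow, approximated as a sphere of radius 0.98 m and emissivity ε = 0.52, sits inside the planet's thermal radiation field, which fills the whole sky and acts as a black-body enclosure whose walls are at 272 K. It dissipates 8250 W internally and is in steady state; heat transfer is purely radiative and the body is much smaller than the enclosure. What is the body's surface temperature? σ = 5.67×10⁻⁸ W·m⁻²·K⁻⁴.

T ≈ 411 K

For a small grey body in a large enclosure, net radiated power = εσA(T⁴ − T_w⁴).
Steady state: P = εσA(T⁴ − T_w⁴) with A = 4πr² = 12.07 m².
T⁴ = P/(εσA) + T_w⁴ = 8250/(0.52·5.67×10⁻⁸·12.07) + (272)⁴
    = 2.318×10¹⁰ + 5.474×10⁹ = 2.866×10¹⁰ K⁴.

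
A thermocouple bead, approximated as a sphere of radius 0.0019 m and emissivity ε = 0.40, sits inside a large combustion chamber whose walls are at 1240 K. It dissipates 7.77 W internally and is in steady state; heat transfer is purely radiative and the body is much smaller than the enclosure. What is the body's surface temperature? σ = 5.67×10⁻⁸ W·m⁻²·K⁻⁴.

T ≈ 1770 K

For a small grey body in a large enclosure, net radiated power = εσA(T⁴ − T_w⁴).
Steady state: P = εσA(T⁴ − T_w⁴) with A = 4πr² = 4.536×10⁻⁵ m².
T⁴ = P/(εσA) + T_w⁴ = 7.77/(0.40·5.67×10⁻⁸·4.536×10⁻⁵) + (1240)⁴
    = 7.552×10¹² + 2.364×10¹² = 9.916×10¹² K⁴.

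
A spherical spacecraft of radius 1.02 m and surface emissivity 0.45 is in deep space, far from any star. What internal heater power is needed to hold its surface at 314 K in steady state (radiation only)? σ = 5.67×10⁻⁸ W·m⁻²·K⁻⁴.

P = εσ·4πr²·T⁴.
4πr² = 13.07 m²; T⁴ = 9.721×10⁹ K⁴.
P = 0.45·5.67×10⁻⁸·13.07·9.721×10⁹.

P ≈ 3240 W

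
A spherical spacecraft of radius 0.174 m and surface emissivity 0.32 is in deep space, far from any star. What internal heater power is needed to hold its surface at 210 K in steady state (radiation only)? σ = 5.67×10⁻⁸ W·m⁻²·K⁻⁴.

P = εσ·4πr²·T⁴.
4πr² = 0.3805 m²; T⁴ = 1.945×10⁹ K⁴.
P = 0.32·5.67×10⁻⁸·0.3805·1.945×10⁹.

P ≈ 13.4 W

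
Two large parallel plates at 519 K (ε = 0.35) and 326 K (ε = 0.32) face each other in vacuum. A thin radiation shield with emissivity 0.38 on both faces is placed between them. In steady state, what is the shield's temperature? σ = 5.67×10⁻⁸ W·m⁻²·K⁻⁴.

In steady state the net flux on the hot side equals that on the cold side.
σ(T₁⁴−T_s⁴)/D₁ = σ(T_s⁴−T₂⁴)/D₂, with D₁ = 1/ε₁+1/ε_s−1 = 4.489, D₂ = 1/ε_s+1/ε₂−1 = 4.757.
Solve for T_s⁴: T_s⁴ = (D₂·T₁⁴ + D₁·T₂⁴)/(D₁+D₂) = 4.281×10¹⁰ K⁴.

T_s ≈ 455 K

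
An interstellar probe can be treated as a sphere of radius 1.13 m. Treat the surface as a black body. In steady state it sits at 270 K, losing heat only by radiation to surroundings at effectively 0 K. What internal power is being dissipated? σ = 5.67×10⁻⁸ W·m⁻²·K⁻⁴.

P ≈ 4840 W

Steady state: P = εσA T⁴.
A = 4πr² = 16.05 m²; T⁴ = (270)⁴ = 5.314×10⁹ K⁴.
P = 1.0 × 5.67×10⁻⁸ × 16.05 × 5.314×10⁹.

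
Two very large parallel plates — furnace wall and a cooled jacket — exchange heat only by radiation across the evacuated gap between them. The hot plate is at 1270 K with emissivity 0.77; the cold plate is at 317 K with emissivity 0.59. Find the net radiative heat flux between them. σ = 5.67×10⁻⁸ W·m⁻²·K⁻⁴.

For two infinite grey parallel plates, q = σ(T₁⁴ − T₂⁴)/(1/ε₁ + 1/ε₂ − 1).
T₁⁴ − T₂⁴ = 2.601×10¹² − 1.010×10¹⁰ = 2.591×10¹² K⁴.
1/ε₁ + 1/ε₂ − 1 = 1.299 + 1.695 − 1 = 1.994.
q = 5.67×10⁻⁸ × 2.591×10¹² / 1.994.

q ≈ 73700 W/m²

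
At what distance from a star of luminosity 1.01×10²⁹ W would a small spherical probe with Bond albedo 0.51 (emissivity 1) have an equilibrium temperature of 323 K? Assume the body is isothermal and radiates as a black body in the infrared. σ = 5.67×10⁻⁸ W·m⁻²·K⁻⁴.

d ≈ 1.26×10¹² m

For an isothermal black-emitting sphere, (1−a)S·πr² = σ·4πr²·T⁴ ⇒ S = 4σT⁴/(1−a).
S = 4·5.67×10⁻⁸·(323)⁴/0.490 = 5038 W/m².
Flux falls as S = L/(4πd²), so d = √(L/(4πS)) = √(1.01×10²⁹/(4π·5038)).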